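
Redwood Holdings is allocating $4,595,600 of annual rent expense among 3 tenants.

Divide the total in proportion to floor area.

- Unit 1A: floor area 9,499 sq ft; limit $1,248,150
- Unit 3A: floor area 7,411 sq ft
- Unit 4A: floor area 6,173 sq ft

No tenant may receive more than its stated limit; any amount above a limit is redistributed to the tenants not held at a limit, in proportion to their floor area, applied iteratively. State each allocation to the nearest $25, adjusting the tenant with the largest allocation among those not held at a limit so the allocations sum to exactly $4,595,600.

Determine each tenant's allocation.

Unit 1A: $1,248,150 | Unit 3A: $1,826,275 | Unit 4A: $1,521,175

Floor area total: 23,083.
Unconstrained shares: Unit 1A 1,891,158.19; Unit 3A 1,475,457.77; Unit 4A 1,228,984.05.
Held at cap: Unit 1A ($1,248,150); remaining pool $3,347,450 reallocated over remaining floor area 13,584.
Shares after redistribution: Unit 3A 1,826,262.66 → $1,826,275; Unit 4A 1,521,187.34 → $1,521,175.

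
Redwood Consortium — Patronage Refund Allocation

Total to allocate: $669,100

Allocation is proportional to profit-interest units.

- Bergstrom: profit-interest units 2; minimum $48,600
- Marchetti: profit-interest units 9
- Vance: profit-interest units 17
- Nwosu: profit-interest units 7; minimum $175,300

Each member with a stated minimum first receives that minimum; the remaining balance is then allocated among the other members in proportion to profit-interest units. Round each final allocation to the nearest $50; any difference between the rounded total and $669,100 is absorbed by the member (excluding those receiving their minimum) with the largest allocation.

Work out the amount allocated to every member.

Fund the minimums — Bergstrom $48,600; Nwosu $175,300. Residual $445,200.
Residual split over remaining profit-interest units 26: Marchetti 154,107.69 → $154,100; Vance 291,092.31 → $291,100.

Bergstrom: $48,600; Marchetti: $154,100; Vance: $291,100; Nwosu: $175,300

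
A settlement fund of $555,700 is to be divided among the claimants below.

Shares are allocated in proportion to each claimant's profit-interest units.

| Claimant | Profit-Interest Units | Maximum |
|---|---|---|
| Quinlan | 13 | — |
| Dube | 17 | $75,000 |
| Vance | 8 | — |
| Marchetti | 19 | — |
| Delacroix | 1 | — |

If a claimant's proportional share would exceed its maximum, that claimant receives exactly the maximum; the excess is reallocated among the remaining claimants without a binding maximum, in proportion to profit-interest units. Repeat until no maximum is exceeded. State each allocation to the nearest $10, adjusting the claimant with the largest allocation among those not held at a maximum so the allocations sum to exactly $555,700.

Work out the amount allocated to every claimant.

Total profit-interest units = 58.
Pro-rata shares before constraints: Quinlan 124,553.45; Dube 162,877.59; Vance 76,648.28; Marchetti 182,039.66; Delacroix 9,581.03.
Capped: Dube ($75,000); balance $480,700 reallocated over remaining profit-interest units 41.
Shares after redistribution: Quinlan 152,417.07 → $152,420; Vance 93,795.12 → $93,800; Marchetti 222,763.41 → $222,760; Delacroix 11,724.39 → $11,720.

Quinlan: $152,420; Dube: $75,000; Vance: $93,800; Marchetti: $222,760; Delacroix: $11,720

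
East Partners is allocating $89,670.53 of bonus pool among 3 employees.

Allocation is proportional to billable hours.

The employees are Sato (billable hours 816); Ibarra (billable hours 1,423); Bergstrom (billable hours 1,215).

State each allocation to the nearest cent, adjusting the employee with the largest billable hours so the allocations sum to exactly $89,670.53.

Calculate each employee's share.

Billable hours total: 816 + 1,423 + 1,215 = 3,454.
Pro-rata amounts: Sato 21,184.4680; Ibarra 36,943.0122; Bergstrom 31,543.0498.
At nearest cent: Sato $21,184.47; Ibarra $36,943.01; Bergstrom $31,543.05. Sum = $89,670.53.
Rounded total matches; no reconciliation needed.

Sato: $21,184.47; Ibarra: $36,943.01; Bergstrom: $31,543.05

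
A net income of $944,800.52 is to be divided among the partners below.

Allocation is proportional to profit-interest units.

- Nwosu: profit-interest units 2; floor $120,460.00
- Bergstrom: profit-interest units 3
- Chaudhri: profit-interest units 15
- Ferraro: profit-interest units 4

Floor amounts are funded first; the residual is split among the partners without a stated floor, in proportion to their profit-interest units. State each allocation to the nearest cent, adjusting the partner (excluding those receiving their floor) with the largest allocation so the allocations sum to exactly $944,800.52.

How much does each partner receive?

Nwosu: $120,460.00 | Bergstrom: $112,410.07 | Chaudhri: $562,050.36 | Ferraro: $149,880.09

Guaranteed amounts: Nwosu $120,460.00. Residual $824,340.52.
Residual split over remaining profit-interest units 22: Bergstrom 112,410.0709 → $112,410.07; Chaudhri 562,050.3545 → $562,050.35; Ferraro 149,880.0945 → $149,880.09.
Rounding difference +$0.01 applied to Chaudhri → $562,050.36.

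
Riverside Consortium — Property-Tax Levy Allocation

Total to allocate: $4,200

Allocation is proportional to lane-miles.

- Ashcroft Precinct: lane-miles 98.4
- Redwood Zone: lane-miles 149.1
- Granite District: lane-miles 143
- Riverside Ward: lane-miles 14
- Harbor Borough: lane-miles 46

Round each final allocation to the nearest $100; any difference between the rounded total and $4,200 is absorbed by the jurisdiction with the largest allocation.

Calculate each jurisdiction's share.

Ashcroft Precinct: $900 | Redwood Zone: $1,500 | Granite District: $1,300 | Riverside Ward: $100 | Harbor Borough: $400

Combined lane-miles = 450.5.
Pro-rata amounts: Ashcroft Precinct 98.4/450.5 × $4,200 = 917.38; Redwood Zone 149.1/450.5 × $4,200 = 1,390.06; Granite District 143/450.5 × $4,200 = 1,333.19; Riverside Ward 14/450.5 × $4,200 = 130.52; Harbor Borough 46/450.5 × $4,200 = 428.86.
Rounded to nearest $100: Ashcroft Precinct $900; Redwood Zone $1,400; Granite District $1,300; Riverside Ward $100; Harbor Borough $400. Sum = $4,100.
Difference $4,200 − $4,100 = +$100 applied to largest allocation (Redwood Zone): Redwood Zone becomes $1,500.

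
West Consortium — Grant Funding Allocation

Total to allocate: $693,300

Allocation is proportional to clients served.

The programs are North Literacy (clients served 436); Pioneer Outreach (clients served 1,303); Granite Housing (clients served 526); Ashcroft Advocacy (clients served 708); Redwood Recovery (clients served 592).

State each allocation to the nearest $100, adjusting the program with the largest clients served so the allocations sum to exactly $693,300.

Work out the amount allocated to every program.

Combined clients served = 436 + 1,303 + 526 + 708 + 592 = 3,565.
Unrounded shares: North Literacy 84,790.69; Pioneer Outreach 253,399.69; Granite Housing 102,293.35; Ashcroft Advocacy 137,687.63; Redwood Recovery 115,128.64.
Rounded to nearest $100: North Literacy $84,800; Pioneer Outreach $253,400; Granite Housing $102,300; Ashcroft Advocacy $137,700; Redwood Recovery $115,100. Sum = $693,300.
Sum already equals the total — no adjustment.

North Literacy: $84,800 | Pioneer Outreach: $253,400 | Granite Housing: $102,300 | Ashcroft Advocacy: $137,700 | Redwood Recovery: $115,100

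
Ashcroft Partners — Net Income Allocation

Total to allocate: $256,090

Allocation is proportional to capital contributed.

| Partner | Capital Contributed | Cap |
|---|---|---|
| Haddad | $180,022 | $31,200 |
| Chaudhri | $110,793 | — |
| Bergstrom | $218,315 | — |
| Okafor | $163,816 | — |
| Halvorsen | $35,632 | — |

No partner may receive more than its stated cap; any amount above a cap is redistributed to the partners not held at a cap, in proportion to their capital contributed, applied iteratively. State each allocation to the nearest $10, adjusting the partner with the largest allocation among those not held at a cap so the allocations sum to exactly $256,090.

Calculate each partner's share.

Sum of capital contributed: 708,578.
Pro-rata shares before constraints: Haddad 65,062.47; Chaudhri 40,042.14; Bergstrom 78,902.09; Okafor 59,205.39; Halvorsen 12,877.90.
Capped: Haddad ($31,200); balance $224,890 reallocated over remaining capital contributed 528,556.
Remaining shares: Chaudhri 47,140.20 → $47,140; Bergstrom 92,888.66 → $92,890; Okafor 69,700.43 → $69,700; Halvorsen 15,160.70 → $15,160.

Haddad: $31,200; Chaudhri: $47,140; Bergstrom: $92,890; Okafor: $69,700; Halvorsen: $15,160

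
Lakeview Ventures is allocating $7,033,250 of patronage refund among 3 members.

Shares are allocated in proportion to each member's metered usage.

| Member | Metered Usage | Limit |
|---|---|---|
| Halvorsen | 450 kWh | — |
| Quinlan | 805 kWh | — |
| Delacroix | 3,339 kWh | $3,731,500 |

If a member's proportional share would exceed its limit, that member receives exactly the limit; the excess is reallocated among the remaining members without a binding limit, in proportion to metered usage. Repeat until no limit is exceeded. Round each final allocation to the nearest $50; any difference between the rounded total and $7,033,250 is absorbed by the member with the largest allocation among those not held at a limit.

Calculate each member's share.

Halvorsen: $1,183,900 | Quinlan: $2,117,850 | Delacroix: $3,731,500

Sum of metered usage: 4,594.
Proportional shares (ignoring caps): Halvorsen 688,933.94; Quinlan 1,232,426.26; Delacroix 5,111,889.80.
Cap binds for Delacroix ($3,731,500); residual $3,301,750 reallocated over remaining metered usage 1,255.
Shares after redistribution: Halvorsen 1,183,894.42 → $1,183,900; Quinlan 2,117,855.58 → $2,117,850.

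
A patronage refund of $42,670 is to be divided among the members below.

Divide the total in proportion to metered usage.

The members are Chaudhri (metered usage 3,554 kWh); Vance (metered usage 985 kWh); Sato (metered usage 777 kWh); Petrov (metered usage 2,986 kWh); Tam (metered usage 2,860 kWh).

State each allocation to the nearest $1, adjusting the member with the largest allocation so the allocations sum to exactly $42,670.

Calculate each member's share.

Chaudhri: $13,587 · Vance: $3,765 · Sato: $2,970 · Petrov: $11,415 · Tam: $10,933

Metered usage total: 11,162.
Proportional shares: Chaudhri 3,554/11,162 × $42,670 = 13,586.20; Vance 985/11,162 × $42,670 = 3,765.45; Sato 777/11,162 × $42,670 = 2,970.31; Petrov 2,986/11,162 × $42,670 = 11,414.86; Tam 2,860/11,162 × $42,670 = 10,933.18.
At nearest $1: Chaudhri $13,586; Vance $3,765; Sato $2,970; Petrov $11,415; Tam $10,933. Sum = $42,669.
Difference $42,670 − $42,669 = +$1 applied to largest allocation (Chaudhri): Chaudhri becomes $13,587.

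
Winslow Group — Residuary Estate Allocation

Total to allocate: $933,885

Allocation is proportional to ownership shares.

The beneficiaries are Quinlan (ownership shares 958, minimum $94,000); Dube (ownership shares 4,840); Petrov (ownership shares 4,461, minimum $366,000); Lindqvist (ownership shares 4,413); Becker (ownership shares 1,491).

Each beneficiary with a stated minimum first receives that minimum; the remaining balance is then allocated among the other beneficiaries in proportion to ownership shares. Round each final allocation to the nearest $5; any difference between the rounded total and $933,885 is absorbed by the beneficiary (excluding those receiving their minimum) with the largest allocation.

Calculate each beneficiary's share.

Guaranteed amounts: Quinlan $94,000; Petrov $366,000. Residual $473,885.
Residual split over remaining ownership shares 10,744: Dube 213,477.61 → $213,480; Lindqvist 194,643.94 → $194,645; Becker 65,763.45 → $65,765.
Rounding difference −$5 applied to Dube → $213,475.

Quinlan: $94,000; Dube: $213,475; Petrov: $366,000; Lindqvist: $194,645; Becker: $65,765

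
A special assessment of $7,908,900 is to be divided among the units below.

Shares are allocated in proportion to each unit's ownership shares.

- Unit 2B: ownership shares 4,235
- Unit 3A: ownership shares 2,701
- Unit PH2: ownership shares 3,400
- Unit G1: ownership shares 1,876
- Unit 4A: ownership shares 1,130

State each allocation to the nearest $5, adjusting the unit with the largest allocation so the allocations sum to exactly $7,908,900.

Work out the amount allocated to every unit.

Unit 2B: $2,510,430 | Unit 3A: $1,601,105 | Unit PH2: $2,015,460 | Unit G1: $1,112,060 | Unit 4A: $669,845

Total ownership shares = 13,342.
Pro-rata amounts: Unit 2B 4,235/13,342 × $7,908,900 = 2,510,432.58; Unit 3A 2,701/13,342 × $7,908,900 = 1,601,104.70; Unit PH2 3,400/13,342 × $7,908,900 = 2,015,459.45; Unit G1 1,876/13,342 × $7,908,900 = 1,112,059.39; Unit 4A 1,130/13,342 × $7,908,900 = 669,843.88.
After rounding ($5): Unit 2B $2,510,435; Unit 3A $1,601,105; Unit PH2 $2,015,460; Unit G1 $1,112,060; Unit 4A $669,845. Sum = $7,908,905.
Difference $7,908,900 − $7,908,905 = −$5 applied to largest allocation (Unit 2B): Unit 2B becomes $2,510,430.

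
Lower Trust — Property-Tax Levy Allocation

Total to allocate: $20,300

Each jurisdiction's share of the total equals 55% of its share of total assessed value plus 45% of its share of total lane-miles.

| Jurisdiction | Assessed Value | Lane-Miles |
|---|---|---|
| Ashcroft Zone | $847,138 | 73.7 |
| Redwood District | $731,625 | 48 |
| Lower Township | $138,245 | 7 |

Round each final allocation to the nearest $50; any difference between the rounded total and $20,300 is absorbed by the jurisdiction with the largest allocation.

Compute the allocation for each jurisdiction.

Assessed value total 1,717,008; lane-miles total 128.7.
Blended shares (55% assessed value + 45% lane-miles): Ashcroft Zone 0.5291; Redwood District 0.4022; Lower Township 0.0688.
Unrounded shares: Ashcroft Zone 10,739.75; Redwood District 8,164.45; Lower Township 1,395.80.
After rounding ($50): Ashcroft Zone $10,750; Redwood District $8,150; Lower Township $1,400. Sum = $20,300.
No rounding difference to absorb.

Ashcroft Zone: $10,750 · Redwood District: $8,150 · Lower Township: $1,400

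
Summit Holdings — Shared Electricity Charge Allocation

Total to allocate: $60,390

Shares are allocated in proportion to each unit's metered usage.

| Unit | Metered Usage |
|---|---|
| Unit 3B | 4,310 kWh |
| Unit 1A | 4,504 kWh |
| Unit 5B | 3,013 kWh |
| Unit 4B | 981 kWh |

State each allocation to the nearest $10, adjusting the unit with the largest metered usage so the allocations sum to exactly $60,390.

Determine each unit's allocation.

Unit 3B: $20,320; Unit 1A: $21,230; Unit 5B: $14,210; Unit 4B: $4,630

Metered usage total: 12,808.
Proportional shares: Unit 3B 4,310/12,808 × $60,390 = 20,321.74; Unit 1A 4,504/12,808 × $60,390 = 21,236.46; Unit 5B 3,013/12,808 × $60,390 = 14,206.36; Unit 4B 981/12,808 × $60,390 = 4,625.44.
Rounded to nearest $10: Unit 3B $20,320; Unit 1A $21,240; Unit 5B $14,210; Unit 4B $4,630. Sum = $60,400.
Difference $60,390 − $60,400 = −$10 applied to largest metered usage (Unit 1A): Unit 1A becomes $21,230.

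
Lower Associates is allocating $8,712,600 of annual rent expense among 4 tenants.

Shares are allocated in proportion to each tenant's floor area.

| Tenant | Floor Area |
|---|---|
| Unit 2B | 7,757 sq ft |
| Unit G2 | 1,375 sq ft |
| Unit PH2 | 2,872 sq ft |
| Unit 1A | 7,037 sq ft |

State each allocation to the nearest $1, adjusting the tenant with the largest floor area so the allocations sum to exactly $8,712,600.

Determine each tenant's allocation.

Unit 2B: $3,549,375 · Unit G2: $629,159 · Unit PH2: $1,314,142 · Unit 1A: $3,219,924

Total floor area = 7,757 + 1,375 + 2,872 + 7,037 = 19,041.
Raw shares: Unit 2B 3,549,374.41; Unit G2 629,159.45; Unit PH2 1,314,142.49; Unit 1A 3,219,923.65.
At nearest $1: Unit 2B $3,549,374; Unit G2 $629,159; Unit PH2 $1,314,142; Unit 1A $3,219,924. Sum = $8,712,599.
Difference $8,712,600 − $8,712,599 = +$1 applied to largest floor area (Unit 2B): Unit 2B becomes $3,549,375.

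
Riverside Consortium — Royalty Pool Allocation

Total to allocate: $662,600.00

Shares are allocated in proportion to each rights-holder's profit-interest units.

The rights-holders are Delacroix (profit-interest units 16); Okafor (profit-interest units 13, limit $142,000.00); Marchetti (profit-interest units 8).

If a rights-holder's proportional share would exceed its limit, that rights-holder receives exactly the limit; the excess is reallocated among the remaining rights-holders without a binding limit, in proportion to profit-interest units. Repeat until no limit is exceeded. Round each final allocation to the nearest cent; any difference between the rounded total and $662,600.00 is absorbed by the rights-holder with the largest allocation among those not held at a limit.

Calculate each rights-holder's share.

Delacroix: $347,066.67; Okafor: $142,000.00; Marchetti: $173,533.33

Combined profit-interest units = 37.
Proportional shares (ignoring caps): Delacroix 286,529.7297; Okafor 232,805.4054; Marchetti 143,264.8649.
Capped: Okafor ($142,000.00); remaining pool $520,600.00 reallocated over remaining profit-interest units 24.
Shares after redistribution: Delacroix 347,066.6667 → $347,066.67; Marchetti 173,533.3333 → $173,533.33.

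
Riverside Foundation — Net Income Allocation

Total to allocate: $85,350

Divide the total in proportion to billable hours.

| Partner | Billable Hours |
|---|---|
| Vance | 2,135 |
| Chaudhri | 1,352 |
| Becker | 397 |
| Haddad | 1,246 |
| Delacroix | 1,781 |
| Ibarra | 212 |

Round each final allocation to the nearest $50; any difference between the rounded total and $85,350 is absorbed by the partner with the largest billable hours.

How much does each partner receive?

Billable hours total: 7,123.
Raw shares: Vance 2,135/7,123 × $85,350 = 25,582.23; Chaudhri 1,352/7,123 × $85,350 = 16,200.08; Becker 397/7,123 × $85,350 = 4,756.98; Haddad 1,246/7,123 × $85,350 = 14,929.96; Delacroix 1,781/7,123 × $85,350 = 21,340.50; Ibarra 212/7,123 × $85,350 = 2,540.25.
At nearest $50: Vance $25,600; Chaudhri $16,200; Becker $4,750; Haddad $14,950; Delacroix $21,350; Ibarra $2,550. Sum = $85,400.
Difference $85,350 − $85,400 = −$50 applied to largest billable hours (Vance): Vance becomes $25,550.

Vance: $25,550 · Chaudhri: $16,200 · Becker: $4,750 · Haddad: $14,950 · Delacroix: $21,350 · Ibarra: $2,550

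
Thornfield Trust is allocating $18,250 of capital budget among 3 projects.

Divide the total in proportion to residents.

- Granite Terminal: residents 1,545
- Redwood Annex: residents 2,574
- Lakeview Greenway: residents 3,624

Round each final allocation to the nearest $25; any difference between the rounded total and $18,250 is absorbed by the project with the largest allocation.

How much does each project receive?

Combined residents = 7,743.
Pro-rata amounts: Granite Terminal 1,545/7,743 × $18,250 = 3,641.51; Redwood Annex 2,574/7,743 × $18,250 = 6,066.83; Lakeview Greenway 3,624/7,743 × $18,250 = 8,541.65.
Rounded to nearest $25: Granite Terminal $3,650; Redwood Annex $6,075; Lakeview Greenway $8,550. Sum = $18,275.
Difference $18,250 − $18,275 = −$25 applied to largest allocation (Lakeview Greenway): Lakeview Greenway becomes $8,525.

Granite Terminal: $3,650 | Redwood Annex: $6,075 | Lakeview Greenway: $8,525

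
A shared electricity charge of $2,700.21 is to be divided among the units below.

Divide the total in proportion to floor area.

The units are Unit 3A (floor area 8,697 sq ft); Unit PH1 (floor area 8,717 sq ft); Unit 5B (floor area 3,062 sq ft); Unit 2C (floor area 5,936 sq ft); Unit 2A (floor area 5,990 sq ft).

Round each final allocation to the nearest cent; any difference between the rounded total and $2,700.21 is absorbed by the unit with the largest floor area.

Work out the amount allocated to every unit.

Unit 3A: $724.76; Unit PH1: $726.44; Unit 5B: $255.17; Unit 2C: $494.67; Unit 2A: $499.17

Floor area total: 8,697 + 8,717 + 3,062 + 5,936 + 5,990 = 32,402.
Unrounded shares: Unit 3A 724.7616; Unit PH1 726.4283; Unit 5B 255.1708; Unit 2C 494.6746; Unit 2A 499.1747.
At nearest cent: Unit 3A $724.76; Unit PH1 $726.43; Unit 5B $255.17; Unit 2C $494.67; Unit 2A $499.17. Sum = $2,700.20.
Difference $2,700.21 − $2,700.20 = +$0.01 applied to largest floor area (Unit PH1): Unit PH1 becomes $726.44.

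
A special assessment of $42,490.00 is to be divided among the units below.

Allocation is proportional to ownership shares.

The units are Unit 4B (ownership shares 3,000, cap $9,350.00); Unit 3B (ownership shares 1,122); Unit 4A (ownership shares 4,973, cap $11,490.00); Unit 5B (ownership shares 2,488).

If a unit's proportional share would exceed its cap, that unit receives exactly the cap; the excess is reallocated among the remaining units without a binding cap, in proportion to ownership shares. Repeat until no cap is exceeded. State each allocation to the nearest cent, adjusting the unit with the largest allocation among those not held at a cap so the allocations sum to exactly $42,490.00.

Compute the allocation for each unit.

Unit 4B: $9,350.00 · Unit 3B: $6,728.89 · Unit 4A: $11,490.00 · Unit 5B: $14,921.11

Total ownership shares = 11,583.
Unconstrained shares: Unit 4B 11,004.9210; Unit 3B 4,115.8405; Unit 4A 18,242.4907; Unit 5B 9,126.7478.
Cap binds for Unit 4B ($9,350.00), Unit 4A ($11,490.00); remaining pool $21,650.00 reallocated over remaining ownership shares 3,610.
Redistributed shares: Unit 3B 6,728.8920 → $6,728.89; Unit 5B 14,921.1080 → $14,921.11.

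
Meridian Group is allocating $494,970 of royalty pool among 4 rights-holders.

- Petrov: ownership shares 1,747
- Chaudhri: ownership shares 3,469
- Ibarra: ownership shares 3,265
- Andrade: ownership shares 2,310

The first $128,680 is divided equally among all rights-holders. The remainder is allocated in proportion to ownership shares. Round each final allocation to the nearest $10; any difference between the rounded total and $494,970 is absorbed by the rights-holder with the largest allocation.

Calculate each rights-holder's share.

$128,680 shared equally gives $32,170 per rights-holder.
Remainder $366,290 by ownership shares (total 10,791): Petrov 59,300.22 → $59,300; Chaudhri 117,751.83 → $117,750; Ibarra 110,827.25 → $110,830; Andrade 78,410.70 → $78,410.
Totals: Petrov $32,170 + $59,300 = $91,470; Chaudhri $32,170 + $117,750 = $149,920; Ibarra $32,170 + $110,830 = $143,000; Andrade $32,170 + $78,410 = $110,580.

Petrov: $91,470 · Chaudhri: $149,920 · Ibarra: $143,000 · Andrade: $110,580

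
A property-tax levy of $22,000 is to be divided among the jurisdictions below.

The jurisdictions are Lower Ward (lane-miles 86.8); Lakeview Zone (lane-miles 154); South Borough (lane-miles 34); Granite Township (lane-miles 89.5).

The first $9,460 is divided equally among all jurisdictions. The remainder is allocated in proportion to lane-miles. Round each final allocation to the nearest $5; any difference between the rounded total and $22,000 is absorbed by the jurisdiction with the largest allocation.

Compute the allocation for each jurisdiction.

Lower Ward: $5,355; Lakeview Zone: $7,665; South Borough: $3,535; Granite Township: $5,445

First tranche $9,460 split equally: $2,365 each.
Remainder $12,540 by lane-miles (total 364.3): Lower Ward 2,987.85 → $2,990; Lakeview Zone 5,301.02 → $5,300; South Borough 1,170.35 → $1,170; Granite Township 3,080.79 → $3,080.
Totals: Lower Ward $2,365 + $2,990 = $5,355; Lakeview Zone $2,365 + $5,300 = $7,665; South Borough $2,365 + $1,170 = $3,535; Granite Township $2,365 + $3,080 = $5,445.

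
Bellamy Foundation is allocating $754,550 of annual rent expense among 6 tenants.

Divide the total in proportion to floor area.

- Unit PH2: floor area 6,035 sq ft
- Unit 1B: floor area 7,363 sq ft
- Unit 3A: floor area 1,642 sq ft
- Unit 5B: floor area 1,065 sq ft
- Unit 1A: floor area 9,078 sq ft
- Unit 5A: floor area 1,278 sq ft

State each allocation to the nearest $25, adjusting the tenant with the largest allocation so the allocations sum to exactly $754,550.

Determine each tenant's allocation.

Sum of floor area: 26,461.
Raw shares: Unit PH2 6,035/26,461 × $754,550 = 172,091.35; Unit 1B 7,363/26,461 × $754,550 = 209,960.00; Unit 3A 1,642/26,461 × $754,550 = 46,822.54; Unit 5B 1,065/26,461 × $754,550 = 30,369.06; Unit 1A 9,078/26,461 × $754,550 = 258,864.17; Unit 5A 1,278/26,461 × $754,550 = 36,442.87.
At nearest $25: Unit PH2 $172,100; Unit 1B $209,950; Unit 3A $46,825; Unit 5B $30,375; Unit 1A $258,875; Unit 5A $36,450. Sum = $754,575.
Difference $754,550 − $754,575 = −$25 applied to largest allocation (Unit 1A): Unit 1A becomes $258,850.

Unit PH2: $172,100; Unit 1B: $209,950; Unit 3A: $46,825; Unit 5B: $30,375; Unit 1A: $258,850; Unit 5A: $36,450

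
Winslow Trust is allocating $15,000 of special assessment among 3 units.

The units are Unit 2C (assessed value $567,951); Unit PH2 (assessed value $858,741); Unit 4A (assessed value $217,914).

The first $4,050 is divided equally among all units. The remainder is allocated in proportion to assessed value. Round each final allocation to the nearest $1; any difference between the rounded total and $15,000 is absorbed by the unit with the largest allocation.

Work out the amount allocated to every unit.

Unit 2C: $5,131 | Unit PH2: $7,068 | Unit 4A: $2,801

First tranche $4,050 split equally: $1,350 each.
Remainder $10,950 by assessed value (total 1,644,606): Unit 2C 3,781.49 → $3,781; Unit PH2 5,717.61 → $5,718; Unit 4A 1,450.90 → $1,451.
Totals: Unit 2C $1,350 + $3,781 = $5,131; Unit PH2 $1,350 + $5,718 = $7,068; Unit 4A $1,350 + $1,451 = $2,801.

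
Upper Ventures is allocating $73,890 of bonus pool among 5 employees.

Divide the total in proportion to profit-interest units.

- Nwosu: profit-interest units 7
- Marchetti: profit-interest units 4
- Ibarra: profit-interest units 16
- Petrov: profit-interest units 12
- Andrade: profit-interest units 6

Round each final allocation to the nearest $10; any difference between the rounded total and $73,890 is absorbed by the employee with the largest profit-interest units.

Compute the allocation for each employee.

Total profit-interest units = 45.
Proportional shares: Nwosu 7/45 × $73,890 = 11,494.00; Marchetti 4/45 × $73,890 = 6,568.00; Ibarra 16/45 × $73,890 = 26,272.00; Petrov 12/45 × $73,890 = 19,704.00; Andrade 6/45 × $73,890 = 9,852.00.
At nearest $10: Nwosu $11,490; Marchetti $6,570; Ibarra $26,270; Petrov $19,700; Andrade $9,850. Sum = $73,880.
Difference $73,890 − $73,880 = +$10 applied to largest profit-interest units (Ibarra): Ibarra becomes $26,280.

Nwosu: $11,490 | Marchetti: $6,570 | Ibarra: $26,280 | Petrov: $19,700 | Andrade: $9,850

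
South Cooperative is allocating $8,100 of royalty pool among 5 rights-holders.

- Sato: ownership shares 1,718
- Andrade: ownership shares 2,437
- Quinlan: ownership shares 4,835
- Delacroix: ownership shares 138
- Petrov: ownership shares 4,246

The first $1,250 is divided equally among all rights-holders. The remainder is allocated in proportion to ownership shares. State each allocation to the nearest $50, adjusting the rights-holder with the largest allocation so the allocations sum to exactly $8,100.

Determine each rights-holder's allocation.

First tranche $1,250 split equally: $250 each.
Remainder $6,850 by ownership shares (total 13,374): Sato 879.94 → $900; Andrade 1,248.20 → $1,250; Quinlan 2,476.43 → $2,500; Delacroix 70.68 → $50; Petrov 2,174.75 → $2,150.
Totals: Sato $250 + $900 = $1,150; Andrade $250 + $1,250 = $1,500; Quinlan $250 + $2,500 = $2,750; Delacroix $250 + $50 = $300; Petrov $250 + $2,150 = $2,400.

Sato: $1,150 · Andrade: $1,500 · Quinlan: $2,750 · Delacroix: $300 · Petrov: $2,400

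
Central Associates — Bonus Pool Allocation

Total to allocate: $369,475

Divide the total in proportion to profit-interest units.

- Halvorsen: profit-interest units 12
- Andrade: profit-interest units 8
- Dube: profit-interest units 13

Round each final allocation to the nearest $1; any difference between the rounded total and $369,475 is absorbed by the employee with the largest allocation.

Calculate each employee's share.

Halvorsen: $134,355 | Andrade: $89,570 | Dube: $145,550

Profit-interest units total: 33.
Raw shares: Halvorsen 12/33 × $369,475 = 134,354.55; Andrade 8/33 × $369,475 = 89,569.70; Dube 13/33 × $369,475 = 145,550.76.
Rounded to nearest $1: Halvorsen $134,355; Andrade $89,570; Dube $145,551. Sum = $369,476.
Difference $369,475 − $369,476 = −$1 applied to largest allocation (Dube): Dube becomes $145,550.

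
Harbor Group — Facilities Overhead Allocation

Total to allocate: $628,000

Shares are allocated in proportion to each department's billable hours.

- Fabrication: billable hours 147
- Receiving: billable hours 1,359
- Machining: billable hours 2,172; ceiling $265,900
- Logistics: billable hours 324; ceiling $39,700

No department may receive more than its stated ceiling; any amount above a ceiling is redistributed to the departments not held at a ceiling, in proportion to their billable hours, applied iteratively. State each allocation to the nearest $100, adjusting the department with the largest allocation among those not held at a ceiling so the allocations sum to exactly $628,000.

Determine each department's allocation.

Billable hours total: 4,002.
Unconstrained shares: Fabrication 23,067.47; Receiving 213,256.37; Machining 340,833.58; Logistics 50,842.58.
Held at cap: Machining ($265,900), Logistics ($39,700); residual $322,400 reallocated over remaining billable hours 1,506.
Remaining shares: Fabrication 31,469.32 → $31,500; Receiving 290,930.68 → $290,900.

Fabrication: $31,500 | Receiving: $290,900 | Machining: $265,900 | Logistics: $39,700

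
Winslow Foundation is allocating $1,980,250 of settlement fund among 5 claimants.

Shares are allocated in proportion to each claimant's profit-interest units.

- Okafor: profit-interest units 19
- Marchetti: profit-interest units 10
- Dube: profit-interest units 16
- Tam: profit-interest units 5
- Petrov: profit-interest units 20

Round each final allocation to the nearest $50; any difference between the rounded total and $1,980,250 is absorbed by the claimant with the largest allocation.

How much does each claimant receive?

Combined profit-interest units = 70.
Proportional shares: Okafor 19/70 × $1,980,250 = 537,496.43; Marchetti 10/70 × $1,980,250 = 282,892.86; Dube 16/70 × $1,980,250 = 452,628.57; Tam 5/70 × $1,980,250 = 141,446.43; Petrov 20/70 × $1,980,250 = 565,785.71.
After rounding ($50): Okafor $537,500; Marchetti $282,900; Dube $452,650; Tam $141,450; Petrov $565,800. Sum = $1,980,300.
Difference $1,980,250 − $1,980,300 = −$50 applied to largest allocation (Petrov): Petrov becomes $565,750.

Okafor: $537,500 · Marchetti: $282,900 · Dube: $452,650 · Tam: $141,450 · Petrov: $565,750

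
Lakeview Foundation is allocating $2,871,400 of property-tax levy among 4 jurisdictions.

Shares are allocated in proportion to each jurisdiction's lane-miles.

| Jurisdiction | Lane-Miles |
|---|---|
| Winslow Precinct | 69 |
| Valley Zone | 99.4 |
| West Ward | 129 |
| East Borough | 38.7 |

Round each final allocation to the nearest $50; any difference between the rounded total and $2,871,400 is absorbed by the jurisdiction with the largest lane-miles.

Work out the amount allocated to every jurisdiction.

Sum of lane-miles: 336.1.
Raw shares: Winslow Precinct 69/336.1 × $2,871,400 = 589,487.06; Valley Zone 99.4/336.1 × $2,871,400 = 849,203.09; West Ward 129/336.1 × $2,871,400 = 1,102,084.50; East Borough 38.7/336.1 × $2,871,400 = 330,625.35.
After rounding ($50): Winslow Precinct $589,500; Valley Zone $849,200; West Ward $1,102,100; East Borough $330,650. Sum = $2,871,450.
Difference $2,871,400 − $2,871,450 = −$50 applied to largest lane-miles (West Ward): West Ward becomes $1,102,050.

Winslow Precinct: $589,500 · Valley Zone: $849,200 · West Ward: $1,102,050 · East Borough: $330,650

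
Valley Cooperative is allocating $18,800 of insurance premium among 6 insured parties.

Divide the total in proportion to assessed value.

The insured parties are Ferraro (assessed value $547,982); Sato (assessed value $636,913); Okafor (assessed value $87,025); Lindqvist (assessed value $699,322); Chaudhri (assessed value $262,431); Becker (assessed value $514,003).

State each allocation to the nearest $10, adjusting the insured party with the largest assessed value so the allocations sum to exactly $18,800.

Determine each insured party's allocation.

Ferraro: $3,750; Sato: $4,360; Okafor: $600; Lindqvist: $4,770; Chaudhri: $1,800; Becker: $3,520

Sum of assessed value: 547,982 + 636,913 + 87,025 + 699,322 + 262,431 + 514,003 = 2,747,676.
Pro-rata amounts: Ferraro 3,749.37; Sato 4,357.85; Okafor 595.44; Lindqvist 4,784.86; Chaudhri 1,795.59; Becker 3,516.88.
At nearest $10: Ferraro $3,750; Sato $4,360; Okafor $600; Lindqvist $4,780; Chaudhri $1,800; Becker $3,520. Sum = $18,810.
Difference $18,800 − $18,810 = −$10 applied to largest assessed value (Lindqvist): Lindqvist becomes $4,770.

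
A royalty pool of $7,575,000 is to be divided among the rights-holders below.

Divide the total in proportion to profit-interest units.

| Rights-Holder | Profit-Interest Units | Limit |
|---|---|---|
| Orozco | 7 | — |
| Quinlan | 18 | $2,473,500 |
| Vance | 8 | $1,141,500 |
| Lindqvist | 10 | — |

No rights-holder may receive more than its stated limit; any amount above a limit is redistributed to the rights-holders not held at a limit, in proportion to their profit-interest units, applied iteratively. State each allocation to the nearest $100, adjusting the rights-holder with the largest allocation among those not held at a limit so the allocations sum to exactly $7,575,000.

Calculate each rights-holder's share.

Orozco: $1,630,600; Quinlan: $2,473,500; Vance: $1,141,500; Lindqvist: $2,329,400

Combined profit-interest units = 43.
Proportional shares (ignoring caps): Orozco 1,233,139.53; Quinlan 3,170,930.23; Vance 1,409,302.33; Lindqvist 1,761,627.91.
Capped: Quinlan ($2,473,500), Vance ($1,141,500); balance $3,960,000 reallocated over remaining profit-interest units 17.
Shares after redistribution: Orozco 1,630,588.24 → $1,630,600; Lindqvist 2,329,411.76 → $2,329,400.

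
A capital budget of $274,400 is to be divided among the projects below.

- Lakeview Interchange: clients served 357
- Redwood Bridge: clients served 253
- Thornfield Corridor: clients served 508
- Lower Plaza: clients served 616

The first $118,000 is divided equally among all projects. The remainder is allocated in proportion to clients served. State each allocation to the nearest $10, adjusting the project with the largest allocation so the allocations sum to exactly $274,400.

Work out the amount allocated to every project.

Lakeview Interchange: $61,700 | Redwood Bridge: $52,320 | Thornfield Corridor: $75,320 | Lower Plaza: $85,060

$118,000 shared equally gives $29,500 per project.
Remainder $156,400 by clients served (total 1,734): Lakeview Interchange 32,200.00 → $32,200; Redwood Bridge 22,819.61 → $22,820; Thornfield Corridor 45,819.61 → $45,820; Lower Plaza 55,560.78 → $55,560.
Totals: Lakeview Interchange $29,500 + $32,200 = $61,700; Redwood Bridge $29,500 + $22,820 = $52,320; Thornfield Corridor $29,500 + $45,820 = $75,320; Lower Plaza $29,500 + $55,560 = $85,060.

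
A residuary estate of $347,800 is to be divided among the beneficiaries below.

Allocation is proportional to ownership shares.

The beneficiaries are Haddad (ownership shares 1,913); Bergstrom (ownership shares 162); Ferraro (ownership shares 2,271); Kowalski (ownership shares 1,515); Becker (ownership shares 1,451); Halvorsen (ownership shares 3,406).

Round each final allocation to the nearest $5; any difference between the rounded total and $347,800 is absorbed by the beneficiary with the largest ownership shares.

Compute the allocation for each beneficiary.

Haddad: $62,075 · Bergstrom: $5,255 · Ferraro: $73,695 · Kowalski: $49,160 · Becker: $47,085 · Halvorsen: $110,530

Ownership shares total: 10,718.
Raw shares: Haddad 1,913/10,718 × $347,800 = 62,077.01; Bergstrom 162/10,718 × $347,800 = 5,256.91; Ferraro 2,271/10,718 × $347,800 = 73,694.14; Kowalski 1,515/10,718 × $347,800 = 49,161.88; Becker 1,451/10,718 × $347,800 = 47,085.07; Halvorsen 3,406/10,718 × $347,800 = 110,524.99.
At nearest $5: Haddad $62,075; Bergstrom $5,255; Ferraro $73,695; Kowalski $49,160; Becker $47,085; Halvorsen $110,525. Sum = $347,795.
Difference $347,800 − $347,795 = +$5 applied to largest ownership shares (Halvorsen): Halvorsen becomes $110,530.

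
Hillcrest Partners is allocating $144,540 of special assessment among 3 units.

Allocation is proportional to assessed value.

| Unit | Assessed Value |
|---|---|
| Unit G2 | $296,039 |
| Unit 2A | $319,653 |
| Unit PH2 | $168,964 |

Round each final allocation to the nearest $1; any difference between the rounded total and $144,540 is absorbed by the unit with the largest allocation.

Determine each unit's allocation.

Unit G2: $54,533 | Unit 2A: $58,882 | Unit PH2: $31,125

Total assessed value = 784,656.
Unrounded shares: Unit G2 296,039/784,656 × $144,540 = 54,532.79; Unit 2A 319,653/784,656 × $144,540 = 58,882.68; Unit PH2 168,964/784,656 × $144,540 = 31,124.54.
Rounded to nearest $1: Unit G2 $54,533; Unit 2A $58,883; Unit PH2 $31,125. Sum = $144,541.
Difference $144,540 − $144,541 = −$1 applied to largest allocation (Unit 2A): Unit 2A becomes $58,882.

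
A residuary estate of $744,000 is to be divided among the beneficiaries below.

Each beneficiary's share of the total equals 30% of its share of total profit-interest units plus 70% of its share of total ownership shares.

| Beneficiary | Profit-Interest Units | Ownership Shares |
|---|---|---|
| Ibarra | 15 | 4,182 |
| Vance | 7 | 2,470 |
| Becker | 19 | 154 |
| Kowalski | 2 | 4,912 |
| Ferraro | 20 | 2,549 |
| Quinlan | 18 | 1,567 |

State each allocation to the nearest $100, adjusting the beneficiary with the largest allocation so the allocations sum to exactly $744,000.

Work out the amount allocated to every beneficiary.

Totals — profit-interest units 81, ownership shares 15,834.
Blended shares (30% profit-interest units + 70% ownership shares): Ibarra 0.2404; Vance 0.1351; Becker 0.0772; Kowalski 0.2246; Ferraro 0.1868; Quinlan 0.1359.
Pro-rata amounts: Ibarra 178,884.53; Vance 100,530.27; Becker 57,420.81; Kowalski 167,072.91; Ferraro 138,950.90; Quinlan 101,140.58.
After rounding ($100): Ibarra $178,900; Vance $100,500; Becker $57,400; Kowalski $167,100; Ferraro $139,000; Quinlan $101,100. Sum = $744,000.
No rounding difference to absorb.

Ibarra: $178,900 · Vance: $100,500 · Becker: $57,400 · Kowalski: $167,100 · Ferraro: $139,000 · Quinlan: $101,100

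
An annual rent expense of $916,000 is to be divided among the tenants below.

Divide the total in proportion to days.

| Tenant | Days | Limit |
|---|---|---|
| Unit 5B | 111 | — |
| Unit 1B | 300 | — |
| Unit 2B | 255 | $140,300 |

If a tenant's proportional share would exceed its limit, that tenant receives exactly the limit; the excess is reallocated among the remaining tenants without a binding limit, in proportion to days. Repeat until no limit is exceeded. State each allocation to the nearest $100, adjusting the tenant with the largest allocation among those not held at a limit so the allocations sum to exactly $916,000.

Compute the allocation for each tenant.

Unit 5B: $209,500 · Unit 1B: $566,200 · Unit 2B: $140,300

Total days = 666.
Pro-rata shares before constraints: Unit 5B 152,666.67; Unit 1B 412,612.61; Unit 2B 350,720.72.
Held at cap: Unit 2B ($140,300); residual $775,700 reallocated over remaining days 411.
Shares after redistribution: Unit 5B 209,495.62 → $209,500; Unit 1B 566,204.38 → $566,200.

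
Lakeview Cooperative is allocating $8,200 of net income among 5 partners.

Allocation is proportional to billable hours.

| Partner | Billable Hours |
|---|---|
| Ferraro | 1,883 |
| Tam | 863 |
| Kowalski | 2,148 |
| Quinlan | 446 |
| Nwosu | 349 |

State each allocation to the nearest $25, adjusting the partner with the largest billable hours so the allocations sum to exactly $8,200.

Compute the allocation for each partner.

Billable hours total: 5,689.
Pro-rata amounts: Ferraro 1,883/5,689 × $8,200 = 2,714.11; Tam 863/5,689 × $8,200 = 1,243.91; Kowalski 2,148/5,689 × $8,200 = 3,096.08; Quinlan 446/5,689 × $8,200 = 642.85; Nwosu 349/5,689 × $8,200 = 503.04.
At nearest $25: Ferraro $2,725; Tam $1,250; Kowalski $3,100; Quinlan $650; Nwosu $500. Sum = $8,225.
Difference $8,200 − $8,225 = −$25 applied to largest billable hours (Kowalski): Kowalski becomes $3,075.

Ferraro: $2,725 · Tam: $1,250 · Kowalski: $3,075 · Quinlan: $650 · Nwosu: $500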